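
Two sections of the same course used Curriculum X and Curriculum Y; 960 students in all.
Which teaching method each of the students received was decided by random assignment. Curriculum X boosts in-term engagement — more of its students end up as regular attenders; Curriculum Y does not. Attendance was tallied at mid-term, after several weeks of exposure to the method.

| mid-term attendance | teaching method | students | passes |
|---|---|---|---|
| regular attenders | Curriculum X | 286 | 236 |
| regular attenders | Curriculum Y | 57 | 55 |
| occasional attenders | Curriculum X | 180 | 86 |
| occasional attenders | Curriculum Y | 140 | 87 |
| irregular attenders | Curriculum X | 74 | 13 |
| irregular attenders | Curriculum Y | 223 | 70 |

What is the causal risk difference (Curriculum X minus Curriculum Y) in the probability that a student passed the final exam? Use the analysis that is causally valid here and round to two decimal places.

The stratified and pooled comparisons disagree (Curriculum Y wins within each mid-term attendance; Curriculum X wins overall), so the answer turns on the causal role of mid-term attendance.
Mid-term attendance is recorded after the teaching method and is itself shifted by it — it sits on the causal path from teaching method to outcome. Conditioning on a mediator would strip out part of the effect we want; the pooled comparison gives the total causal effect.
The causal difference is the pooled difference: 0.620 − 0.505 = +0.116.

+0.12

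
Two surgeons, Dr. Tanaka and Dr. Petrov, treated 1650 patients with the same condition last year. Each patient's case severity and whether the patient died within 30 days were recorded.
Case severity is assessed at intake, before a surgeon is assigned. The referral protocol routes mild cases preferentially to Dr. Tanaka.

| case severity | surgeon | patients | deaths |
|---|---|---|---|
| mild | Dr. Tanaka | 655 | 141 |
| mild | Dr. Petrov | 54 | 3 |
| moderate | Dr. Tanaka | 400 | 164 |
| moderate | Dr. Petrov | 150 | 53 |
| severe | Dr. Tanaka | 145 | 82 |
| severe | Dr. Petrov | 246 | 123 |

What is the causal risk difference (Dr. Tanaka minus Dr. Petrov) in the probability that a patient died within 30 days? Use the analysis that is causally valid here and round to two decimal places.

+0.10

Case severity is set before the surgeon has any effect — it is not caused by the surgeon — and it independently drives the outcome. That makes it a confounder, so the causal comparison is within case severity levels.
Adjusting over the population distribution of case severity: 0.430·(0.215−0.056) + 0.333·(0.410−0.353) + 0.237·(0.566−0.500) = +0.103.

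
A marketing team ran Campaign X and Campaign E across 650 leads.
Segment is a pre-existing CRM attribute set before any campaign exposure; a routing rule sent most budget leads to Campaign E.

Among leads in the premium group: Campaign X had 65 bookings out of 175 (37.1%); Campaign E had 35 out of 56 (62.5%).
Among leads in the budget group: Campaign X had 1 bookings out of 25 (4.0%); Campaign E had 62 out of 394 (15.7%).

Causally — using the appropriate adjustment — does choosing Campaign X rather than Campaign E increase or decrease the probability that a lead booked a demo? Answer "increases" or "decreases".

decreases

The stratified and pooled comparisons disagree (Campaign E wins within each customer segment; Campaign X wins overall), so the answer turns on the causal role of customer segment.
Nothing the campaign does changes customer segment; the imbalance is an allocation artefact. With customer segment also predicting the outcome, the pooled figure is confounded, and the within-stratum comparison is the causal one.
Within each level — premium: 37.1% vs 62.5%; budget: 4.0% vs 15.7% — Campaign E is higher every time.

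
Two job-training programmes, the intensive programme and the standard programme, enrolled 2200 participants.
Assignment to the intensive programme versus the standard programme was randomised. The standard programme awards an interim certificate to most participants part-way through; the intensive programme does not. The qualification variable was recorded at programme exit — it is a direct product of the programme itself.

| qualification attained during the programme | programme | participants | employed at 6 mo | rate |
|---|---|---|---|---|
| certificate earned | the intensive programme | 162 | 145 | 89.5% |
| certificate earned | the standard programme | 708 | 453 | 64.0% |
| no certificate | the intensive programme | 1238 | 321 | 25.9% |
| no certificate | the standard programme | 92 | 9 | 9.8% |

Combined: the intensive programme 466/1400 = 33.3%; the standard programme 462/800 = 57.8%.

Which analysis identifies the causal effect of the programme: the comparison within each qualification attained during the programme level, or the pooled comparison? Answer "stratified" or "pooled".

The stratified and pooled comparisons disagree (the intensive programme wins within each qualification attained during the programme; the standard programme wins overall), so the answer turns on the causal role of qualification attained during the programme.
Qualification attained during the programme lies on the pathway programme → qualification attained during the programme → outcome, so adjusting for it blocks the indirect effect. For the total causal effect of programme, use the unadjusted pooled rates.
Pooled: the intensive programme 33.3% vs the standard programme 57.8%; the standard programme is higher overall.

pooled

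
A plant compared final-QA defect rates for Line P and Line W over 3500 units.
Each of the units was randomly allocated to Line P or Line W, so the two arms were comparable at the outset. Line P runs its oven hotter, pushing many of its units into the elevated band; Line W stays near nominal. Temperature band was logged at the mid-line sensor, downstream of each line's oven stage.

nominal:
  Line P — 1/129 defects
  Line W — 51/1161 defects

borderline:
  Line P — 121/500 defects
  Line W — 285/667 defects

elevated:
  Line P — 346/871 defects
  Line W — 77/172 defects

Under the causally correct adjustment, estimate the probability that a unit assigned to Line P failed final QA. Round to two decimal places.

0.31

Line P is lower inside every in-process temperature band stratum but Line W is lower in aggregate. Whether to stratify depends on how in-process temperature band relates to the line.
Because the line influences in-process temperature band, in-process temperature band is a post-treatment mediator, not a confounder. Stratifying on it would bias the estimate; the causal effect is the crude pooled difference.
So P(outcome | do(Line P)) is just the pooled rate for Line P: 468/1500 = 0.312.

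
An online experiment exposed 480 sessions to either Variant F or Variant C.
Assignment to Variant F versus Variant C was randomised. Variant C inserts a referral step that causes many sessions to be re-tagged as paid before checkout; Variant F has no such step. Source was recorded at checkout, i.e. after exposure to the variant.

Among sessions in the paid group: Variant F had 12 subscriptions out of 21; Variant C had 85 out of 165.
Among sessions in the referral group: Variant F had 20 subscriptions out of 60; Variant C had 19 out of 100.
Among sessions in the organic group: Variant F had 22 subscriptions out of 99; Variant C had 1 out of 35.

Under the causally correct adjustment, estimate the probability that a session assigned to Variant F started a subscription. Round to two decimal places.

0.30

Variant F is higher inside every traffic source stratum but Variant C is higher in aggregate. Whether to stratify depends on how traffic source relates to the variant.
Because the variant influences traffic source, traffic source is a post-treatment mediator, not a confounder. Stratifying on it would bias the estimate; the causal effect is the crude pooled difference.
So P(outcome | do(Variant F)) is just the pooled rate for Variant F: 54/180 = 0.300.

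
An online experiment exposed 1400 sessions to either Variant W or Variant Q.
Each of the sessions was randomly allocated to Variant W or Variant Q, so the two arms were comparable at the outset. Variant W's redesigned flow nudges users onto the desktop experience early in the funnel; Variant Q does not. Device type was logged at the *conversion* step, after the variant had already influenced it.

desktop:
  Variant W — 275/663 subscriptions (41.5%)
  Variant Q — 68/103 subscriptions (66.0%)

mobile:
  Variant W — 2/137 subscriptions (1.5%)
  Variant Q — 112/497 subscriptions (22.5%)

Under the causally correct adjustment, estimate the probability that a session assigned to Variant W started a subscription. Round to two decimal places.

Stratifying would compare variants among sessions the variants themselves sorted into device type groups — a form of selection on an intermediate. The unconditioned pooled rates give the total causal effect.
So P(outcome | do(Variant W)) is just the pooled rate for Variant W: 277/800 = 0.346.

0.35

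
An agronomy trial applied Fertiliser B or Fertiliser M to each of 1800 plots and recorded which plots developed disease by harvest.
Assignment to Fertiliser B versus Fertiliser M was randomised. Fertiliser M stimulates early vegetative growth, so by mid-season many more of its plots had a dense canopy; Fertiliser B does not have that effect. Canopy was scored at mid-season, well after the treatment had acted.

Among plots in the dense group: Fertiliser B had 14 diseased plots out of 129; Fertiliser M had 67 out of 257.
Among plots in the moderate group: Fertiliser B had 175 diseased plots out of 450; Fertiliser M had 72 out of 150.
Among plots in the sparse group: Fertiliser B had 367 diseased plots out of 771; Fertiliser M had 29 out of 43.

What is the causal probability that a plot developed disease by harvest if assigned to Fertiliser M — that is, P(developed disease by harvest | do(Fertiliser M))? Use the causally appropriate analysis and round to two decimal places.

The mid-season canopy-specific comparison favours Fertiliser B throughout, but the pooled figures favour Fertiliser M. The question is whether to condition on mid-season canopy.
Mid-season canopy lies on the pathway fertiliser → mid-season canopy → outcome, so adjusting for it blocks the indirect effect. For the total causal effect of fertiliser, use the unadjusted pooled rates.
So P(outcome | do(Fertiliser M)) is just the pooled rate for Fertiliser M: 168/450 = 0.373.

0.37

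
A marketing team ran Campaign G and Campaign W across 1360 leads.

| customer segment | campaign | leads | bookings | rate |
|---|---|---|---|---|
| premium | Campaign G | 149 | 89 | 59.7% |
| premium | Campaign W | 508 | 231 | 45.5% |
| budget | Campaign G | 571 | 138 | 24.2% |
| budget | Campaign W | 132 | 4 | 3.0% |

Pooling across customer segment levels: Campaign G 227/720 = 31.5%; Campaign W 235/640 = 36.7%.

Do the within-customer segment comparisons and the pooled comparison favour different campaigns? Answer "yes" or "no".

Within each customer segment level (premium 59.7% vs 45.5%; budget 24.2% vs 3.0%), Campaign G has the higher rate every time. Pooled: 31.5% vs 36.7% — Campaign W has the higher rate overall. The two comparisons disagree.

yes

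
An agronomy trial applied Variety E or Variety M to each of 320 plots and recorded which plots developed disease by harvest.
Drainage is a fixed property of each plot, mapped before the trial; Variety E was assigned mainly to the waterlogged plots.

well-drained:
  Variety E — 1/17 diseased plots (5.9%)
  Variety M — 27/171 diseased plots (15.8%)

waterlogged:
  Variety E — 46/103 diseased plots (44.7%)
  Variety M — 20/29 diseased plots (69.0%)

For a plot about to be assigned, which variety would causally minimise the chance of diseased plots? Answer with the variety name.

Variety E

The field drainage-specific comparison favours Variety E throughout, but the pooled figures favour Variety M. The question is whether to condition on field drainage.
Here field drainage is a common cause — it drives both which variety a case falls under and the outcome. The crude comparison mixes populations; the stratum-specific rates are the causally relevant ones.
Within each level — well-drained: 5.9% vs 15.8%; waterlogged: 44.7% vs 69.0% — Variety E is lower every time.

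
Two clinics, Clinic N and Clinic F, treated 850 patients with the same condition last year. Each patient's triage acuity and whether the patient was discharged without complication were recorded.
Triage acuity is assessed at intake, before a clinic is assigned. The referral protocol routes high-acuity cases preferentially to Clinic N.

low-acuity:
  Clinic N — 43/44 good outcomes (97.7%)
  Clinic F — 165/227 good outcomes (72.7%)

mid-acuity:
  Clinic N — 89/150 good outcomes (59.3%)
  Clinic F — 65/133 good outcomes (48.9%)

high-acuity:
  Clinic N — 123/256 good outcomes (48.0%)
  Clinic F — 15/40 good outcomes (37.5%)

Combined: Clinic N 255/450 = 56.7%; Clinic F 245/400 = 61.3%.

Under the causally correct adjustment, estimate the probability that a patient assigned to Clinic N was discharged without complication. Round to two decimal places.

Clinic N is higher inside every triage acuity stratum but Clinic F is higher in aggregate. Whether to stratify depends on how triage acuity relates to the clinic.
The imbalance in triage acuity arose from how patients were allocated, not from anything the clinic did; and triage acuity independently affects the outcome. The pooled gap is confounded — condition on triage acuity.
Standardising Clinic N to the population triage acuity mix: 0.319·43/44 + 0.333·89/150 + 0.348·123/256 = 0.676.

0.68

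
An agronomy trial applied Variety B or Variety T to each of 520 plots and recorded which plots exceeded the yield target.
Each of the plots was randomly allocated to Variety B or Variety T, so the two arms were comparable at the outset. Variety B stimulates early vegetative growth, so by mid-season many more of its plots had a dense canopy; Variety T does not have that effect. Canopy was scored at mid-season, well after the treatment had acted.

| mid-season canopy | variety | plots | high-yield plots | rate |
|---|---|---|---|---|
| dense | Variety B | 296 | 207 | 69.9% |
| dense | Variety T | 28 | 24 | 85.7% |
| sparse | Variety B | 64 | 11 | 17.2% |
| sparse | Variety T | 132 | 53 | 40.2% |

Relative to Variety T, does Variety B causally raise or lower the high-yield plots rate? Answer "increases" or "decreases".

increases

Mid-season canopy is recorded after the variety and is itself shifted by it — it sits on the causal path from variety to outcome. Conditioning on a mediator would strip out part of the effect we want; the pooled comparison gives the total causal effect.
Pooled: Variety B 60.6% vs Variety T 48.1%; Variety B is higher overall.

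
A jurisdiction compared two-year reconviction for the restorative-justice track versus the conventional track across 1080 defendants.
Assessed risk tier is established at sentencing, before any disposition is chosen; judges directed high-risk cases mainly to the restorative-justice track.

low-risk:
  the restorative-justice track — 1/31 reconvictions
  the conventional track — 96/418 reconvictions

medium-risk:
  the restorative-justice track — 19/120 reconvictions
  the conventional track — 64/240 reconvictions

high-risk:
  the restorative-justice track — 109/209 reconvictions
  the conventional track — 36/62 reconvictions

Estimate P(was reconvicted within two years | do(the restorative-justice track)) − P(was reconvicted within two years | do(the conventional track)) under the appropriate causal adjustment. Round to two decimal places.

-0.13

The imbalance in assessed risk tier arose from how defendants were allocated, not from anything the disposition did; and assessed risk tier independently affects the outcome. The pooled gap is confounded — condition on assessed risk tier.
Adjusting over the population distribution of assessed risk tier: 0.416·(0.032−0.230) + 0.333·(0.158−0.267) + 0.251·(0.522−0.581) = -0.133.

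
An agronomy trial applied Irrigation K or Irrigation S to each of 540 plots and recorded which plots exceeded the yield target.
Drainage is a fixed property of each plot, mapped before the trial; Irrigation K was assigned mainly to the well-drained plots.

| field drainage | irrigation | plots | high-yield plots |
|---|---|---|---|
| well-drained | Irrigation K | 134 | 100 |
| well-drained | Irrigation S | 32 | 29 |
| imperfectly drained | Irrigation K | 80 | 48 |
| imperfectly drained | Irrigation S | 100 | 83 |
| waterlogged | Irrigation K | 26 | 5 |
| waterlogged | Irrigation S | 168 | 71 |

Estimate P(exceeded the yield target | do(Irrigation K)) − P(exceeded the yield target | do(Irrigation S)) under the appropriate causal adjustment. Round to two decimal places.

-0.21

The field drainage-specific comparison favours Irrigation S throughout, but the pooled figures favour Irrigation K. The question is whether to condition on field drainage.
Here field drainage is a common cause — it drives both which irrigation a case falls under and the outcome. The crude comparison mixes populations; the stratum-specific rates are the causally relevant ones.
Adjusting over the population distribution of field drainage: 0.307·(0.746−0.906) + 0.333·(0.600−0.830) + 0.359·(0.192−0.423) = -0.209.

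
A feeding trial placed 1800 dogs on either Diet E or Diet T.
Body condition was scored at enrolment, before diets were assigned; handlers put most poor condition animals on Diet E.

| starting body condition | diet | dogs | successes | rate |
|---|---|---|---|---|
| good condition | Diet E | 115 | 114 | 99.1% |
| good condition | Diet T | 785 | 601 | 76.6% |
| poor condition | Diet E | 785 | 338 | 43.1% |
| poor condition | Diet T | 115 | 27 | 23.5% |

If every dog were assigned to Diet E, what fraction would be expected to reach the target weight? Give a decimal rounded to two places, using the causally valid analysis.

Within every starting body condition level Diet E has the higher rate, yet pooled Diet T does — Simpson's reversal.
Here starting body condition is a common cause — it drives both which diet a case falls under and the outcome. The crude comparison mixes populations; the stratum-specific rates are the causally relevant ones.
Standardising Diet E to the population starting body condition mix: 0.500·114/115 + 0.500·338/785 = 0.711.

0.71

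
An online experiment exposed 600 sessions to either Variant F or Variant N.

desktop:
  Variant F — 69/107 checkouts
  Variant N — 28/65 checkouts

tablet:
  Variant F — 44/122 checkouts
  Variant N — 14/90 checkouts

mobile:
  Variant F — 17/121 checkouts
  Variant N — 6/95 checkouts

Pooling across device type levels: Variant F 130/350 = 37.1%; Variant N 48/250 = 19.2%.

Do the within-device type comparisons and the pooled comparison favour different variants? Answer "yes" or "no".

no

Within each device type level (desktop 64.5% vs 43.1%; tablet 36.1% vs 15.6%; mobile 14.0% vs 6.3%), Variant F has the higher rate every time. Pooled: 37.1% vs 19.2% — Variant F has the higher rate overall. They agree.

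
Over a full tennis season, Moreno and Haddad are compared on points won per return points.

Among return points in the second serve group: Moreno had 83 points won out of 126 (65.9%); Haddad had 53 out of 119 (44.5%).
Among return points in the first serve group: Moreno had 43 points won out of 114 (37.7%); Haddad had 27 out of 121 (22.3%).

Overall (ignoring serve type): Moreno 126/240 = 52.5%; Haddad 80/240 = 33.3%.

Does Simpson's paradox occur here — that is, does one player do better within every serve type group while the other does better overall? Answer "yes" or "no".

Within each serve type level (second serve 65.9% vs 44.5%; first serve 37.7% vs 22.3%), Moreno has the higher rate every time. Pooled: 52.5% vs 33.3% — Moreno has the higher rate overall. They agree.

no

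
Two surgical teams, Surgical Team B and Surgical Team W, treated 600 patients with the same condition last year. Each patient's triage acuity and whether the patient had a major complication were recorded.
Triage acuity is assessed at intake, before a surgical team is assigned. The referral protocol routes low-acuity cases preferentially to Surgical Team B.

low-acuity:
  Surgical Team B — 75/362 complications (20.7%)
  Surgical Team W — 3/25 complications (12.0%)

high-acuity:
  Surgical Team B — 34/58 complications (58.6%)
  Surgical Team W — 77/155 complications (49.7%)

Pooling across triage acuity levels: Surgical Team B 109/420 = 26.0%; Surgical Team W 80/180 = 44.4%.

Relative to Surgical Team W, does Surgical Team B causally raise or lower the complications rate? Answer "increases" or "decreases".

Within every triage acuity level Surgical Team W has the lower rate, yet pooled Surgical Team B does — Simpson's reversal.
Here triage acuity is a common cause — it drives both which surgical team a case falls under and the outcome. The crude comparison mixes populations; the stratum-specific rates are the causally relevant ones.
Within each level — low-acuity: 20.7% vs 12.0%; high-acuity: 58.6% vs 49.7% — Surgical Team W is lower every time.

increases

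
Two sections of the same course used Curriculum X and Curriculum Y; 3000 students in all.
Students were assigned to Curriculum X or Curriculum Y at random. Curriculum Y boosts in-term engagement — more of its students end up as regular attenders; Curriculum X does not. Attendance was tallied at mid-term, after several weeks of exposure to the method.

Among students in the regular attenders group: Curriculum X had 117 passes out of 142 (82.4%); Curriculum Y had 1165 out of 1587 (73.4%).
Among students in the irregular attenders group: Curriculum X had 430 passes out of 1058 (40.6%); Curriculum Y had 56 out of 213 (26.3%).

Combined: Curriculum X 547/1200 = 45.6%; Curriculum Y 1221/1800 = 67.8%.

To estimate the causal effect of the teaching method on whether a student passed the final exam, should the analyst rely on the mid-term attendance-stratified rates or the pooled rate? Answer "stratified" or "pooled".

pooled

The stratified and pooled comparisons disagree (Curriculum X wins within each mid-term attendance; Curriculum Y wins overall), so the answer turns on the causal role of mid-term attendance.
Stratifying would compare teaching methods among students the teaching methods themselves sorted into mid-term attendance groups — a form of selection on an intermediate. The unconditioned pooled rates give the total causal effect.
Pooled: Curriculum X 45.6% vs Curriculum Y 67.8%; Curriculum Y is higher overall.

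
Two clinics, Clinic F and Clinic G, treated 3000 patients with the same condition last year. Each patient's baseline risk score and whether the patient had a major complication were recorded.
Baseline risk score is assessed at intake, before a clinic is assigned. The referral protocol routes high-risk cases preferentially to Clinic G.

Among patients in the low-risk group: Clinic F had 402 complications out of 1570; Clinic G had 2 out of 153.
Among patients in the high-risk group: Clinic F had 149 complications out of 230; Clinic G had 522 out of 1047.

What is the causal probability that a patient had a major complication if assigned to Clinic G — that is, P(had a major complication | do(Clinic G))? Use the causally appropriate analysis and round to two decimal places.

0.22

The stratified and pooled comparisons disagree (Clinic G wins within each baseline risk score; Clinic F wins overall), so the answer turns on the causal role of baseline risk score.
Since baseline risk score is a pre-existing factor (not a product of the clinic) and it affects the outcome on its own, it is a confounder. The stratified rates, not the pooled rate, identify the causal effect.
Standardising Clinic G to the population baseline risk score mix: 0.574·2/153 + 0.426·522/1047 = 0.220.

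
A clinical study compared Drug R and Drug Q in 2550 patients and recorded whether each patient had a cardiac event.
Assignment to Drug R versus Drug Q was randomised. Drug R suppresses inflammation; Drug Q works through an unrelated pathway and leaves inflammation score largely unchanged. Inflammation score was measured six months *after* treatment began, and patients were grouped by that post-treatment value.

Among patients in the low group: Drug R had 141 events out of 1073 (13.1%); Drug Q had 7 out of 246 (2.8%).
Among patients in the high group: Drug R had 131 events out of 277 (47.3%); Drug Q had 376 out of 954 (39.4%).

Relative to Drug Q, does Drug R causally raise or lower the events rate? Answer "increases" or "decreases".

decreases

Stratifying would compare drugs among patients the drugs themselves sorted into inflammation score groups — a form of selection on an intermediate. The unconditioned pooled rates give the total causal effect.
Pooled: Drug R 20.1% vs Drug Q 31.9%; Drug R is lower overall.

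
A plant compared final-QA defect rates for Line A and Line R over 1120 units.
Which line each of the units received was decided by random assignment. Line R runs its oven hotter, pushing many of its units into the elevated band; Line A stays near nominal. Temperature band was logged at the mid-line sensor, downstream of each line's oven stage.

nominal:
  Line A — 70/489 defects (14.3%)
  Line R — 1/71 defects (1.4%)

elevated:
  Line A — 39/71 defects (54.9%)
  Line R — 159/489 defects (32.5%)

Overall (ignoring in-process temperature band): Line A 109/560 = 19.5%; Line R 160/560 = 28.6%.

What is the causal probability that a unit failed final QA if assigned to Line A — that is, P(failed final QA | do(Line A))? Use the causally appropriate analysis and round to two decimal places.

0.19

The distribution of in-process temperature band is itself part of what the line does — it is an intermediate outcome. Holding it fixed would remove that part of the effect; the total effect is the pooled difference.
So P(outcome | do(Line A)) is just the pooled rate for Line A: 109/560 = 0.195.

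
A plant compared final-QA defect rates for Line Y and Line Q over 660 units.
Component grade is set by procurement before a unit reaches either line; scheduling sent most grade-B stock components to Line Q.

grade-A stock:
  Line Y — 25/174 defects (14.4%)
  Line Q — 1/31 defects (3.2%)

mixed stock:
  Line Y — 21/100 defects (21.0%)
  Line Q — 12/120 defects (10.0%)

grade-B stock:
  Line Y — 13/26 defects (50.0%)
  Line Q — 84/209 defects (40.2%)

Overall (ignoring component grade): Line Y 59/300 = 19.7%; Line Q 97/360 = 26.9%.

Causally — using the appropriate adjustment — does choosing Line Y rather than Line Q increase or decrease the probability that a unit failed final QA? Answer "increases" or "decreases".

Here component grade is a common cause — it drives both which line a case falls under and the outcome. The crude comparison mixes populations; the stratum-specific rates are the causally relevant ones.
Within each level — grade-A stock: 14.4% vs 3.2%; mixed stock: 21.0% vs 10.0%; grade-B stock: 50.0% vs 40.2% — Line Q is lower every time.

increases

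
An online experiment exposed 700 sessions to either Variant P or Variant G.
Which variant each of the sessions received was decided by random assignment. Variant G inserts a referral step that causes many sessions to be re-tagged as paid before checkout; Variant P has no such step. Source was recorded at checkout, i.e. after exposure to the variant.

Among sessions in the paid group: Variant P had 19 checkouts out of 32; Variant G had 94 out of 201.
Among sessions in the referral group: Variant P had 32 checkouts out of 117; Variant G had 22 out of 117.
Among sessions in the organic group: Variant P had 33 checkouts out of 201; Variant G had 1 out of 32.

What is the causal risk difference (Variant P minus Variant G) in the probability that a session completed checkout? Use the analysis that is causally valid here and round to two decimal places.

Because the variant influences traffic source, traffic source is a post-treatment mediator, not a confounder. Stratifying on it would bias the estimate; the causal effect is the crude pooled difference.
The causal difference is the pooled difference: 0.240 − 0.334 = -0.094.

-0.09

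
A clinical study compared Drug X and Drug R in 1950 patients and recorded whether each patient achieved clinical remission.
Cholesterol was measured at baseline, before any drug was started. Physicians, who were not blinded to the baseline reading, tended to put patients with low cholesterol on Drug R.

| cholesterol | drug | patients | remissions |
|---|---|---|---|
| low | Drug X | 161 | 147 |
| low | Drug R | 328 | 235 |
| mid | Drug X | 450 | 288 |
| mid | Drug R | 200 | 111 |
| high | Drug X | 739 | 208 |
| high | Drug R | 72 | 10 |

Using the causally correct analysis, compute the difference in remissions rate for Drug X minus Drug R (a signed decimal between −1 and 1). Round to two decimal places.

+0.14

Since cholesterol is a pre-existing factor (not a product of the drug) and it affects the outcome on its own, it is a confounder. The stratified rates, not the pooled rate, identify the causal effect.
Adjusting over the population distribution of cholesterol: 0.251·(0.913−0.716) + 0.333·(0.640−0.555) + 0.416·(0.281−0.139) = +0.137.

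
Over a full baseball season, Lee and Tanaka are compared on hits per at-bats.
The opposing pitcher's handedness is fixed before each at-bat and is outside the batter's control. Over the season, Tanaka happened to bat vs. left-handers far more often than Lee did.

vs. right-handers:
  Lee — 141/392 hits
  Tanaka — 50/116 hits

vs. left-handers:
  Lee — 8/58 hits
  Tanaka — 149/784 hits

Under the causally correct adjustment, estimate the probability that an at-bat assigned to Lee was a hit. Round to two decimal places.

0.22

Since pitcher handedness is a pre-existing factor (not a product of the player) and it affects the outcome on its own, it is a confounder. The stratified rates, not the pooled rate, identify the causal effect.
Standardising Lee to the population pitcher handedness mix: 0.376·141/392 + 0.624·8/58 = 0.221.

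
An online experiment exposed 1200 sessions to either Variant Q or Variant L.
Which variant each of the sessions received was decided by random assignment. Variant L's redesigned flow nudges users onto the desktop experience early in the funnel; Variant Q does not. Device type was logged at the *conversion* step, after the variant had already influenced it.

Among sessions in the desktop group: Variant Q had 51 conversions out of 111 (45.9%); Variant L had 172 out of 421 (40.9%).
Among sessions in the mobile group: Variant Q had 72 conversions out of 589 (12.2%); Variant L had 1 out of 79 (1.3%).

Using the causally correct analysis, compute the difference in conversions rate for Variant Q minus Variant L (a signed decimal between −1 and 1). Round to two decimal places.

Within every device type level Variant Q has the higher rate, yet pooled Variant L does — Simpson's reversal.
Device type here is a post-treatment variable shaped by the variant; conditioning on it would introduce bias rather than remove it. The overall comparison is the causal one.
The causal difference is the pooled difference: 0.176 − 0.346 = -0.170.

-0.17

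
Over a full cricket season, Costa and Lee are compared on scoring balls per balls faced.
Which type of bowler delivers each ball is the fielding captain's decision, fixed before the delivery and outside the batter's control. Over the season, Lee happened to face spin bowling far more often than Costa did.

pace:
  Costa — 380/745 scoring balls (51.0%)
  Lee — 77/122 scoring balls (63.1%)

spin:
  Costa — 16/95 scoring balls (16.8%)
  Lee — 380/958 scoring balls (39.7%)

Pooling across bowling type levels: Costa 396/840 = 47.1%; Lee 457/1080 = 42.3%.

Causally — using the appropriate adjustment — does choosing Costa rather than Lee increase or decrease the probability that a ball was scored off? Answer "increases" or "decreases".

decreases

Bowling type satisfies the back-door criterion: it is not a descendant of the player, and it blocks the spurious path from player to outcome. Adjusting for it (i.e., using the within-bowling type rates) gives the causal effect.
Within each level — pace: 51.0% vs 63.1%; spin: 16.8% vs 39.7% — Lee is higher every time.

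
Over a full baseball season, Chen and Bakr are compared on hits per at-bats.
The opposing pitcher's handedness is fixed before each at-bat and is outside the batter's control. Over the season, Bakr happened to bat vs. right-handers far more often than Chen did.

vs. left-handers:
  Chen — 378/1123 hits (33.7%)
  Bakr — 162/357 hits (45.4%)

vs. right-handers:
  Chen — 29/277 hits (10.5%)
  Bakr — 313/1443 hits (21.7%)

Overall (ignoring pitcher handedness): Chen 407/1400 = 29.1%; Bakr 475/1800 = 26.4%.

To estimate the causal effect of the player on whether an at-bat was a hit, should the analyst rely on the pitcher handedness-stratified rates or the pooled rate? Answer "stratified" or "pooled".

The stratified and pooled comparisons disagree (Bakr wins within each pitcher handedness; Chen wins overall), so the answer turns on the causal role of pitcher handedness.
Here pitcher handedness is a common cause — it drives both which player a case falls under and the outcome. The crude comparison mixes populations; the stratum-specific rates are the causally relevant ones.
Within each level — vs. left-handers: 33.7% vs 45.4%; vs. right-handers: 10.5% vs 21.7% — Bakr is higher every time.

stratified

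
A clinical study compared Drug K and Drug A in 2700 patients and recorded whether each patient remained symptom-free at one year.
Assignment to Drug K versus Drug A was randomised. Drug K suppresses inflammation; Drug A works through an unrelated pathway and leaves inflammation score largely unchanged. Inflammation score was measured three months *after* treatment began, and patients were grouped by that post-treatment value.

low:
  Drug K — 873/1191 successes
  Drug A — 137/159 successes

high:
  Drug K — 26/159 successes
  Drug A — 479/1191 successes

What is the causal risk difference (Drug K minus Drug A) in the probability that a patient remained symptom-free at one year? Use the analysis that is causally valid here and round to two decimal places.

+0.21

Inflammation score lies on the pathway drug → inflammation score → outcome, so adjusting for it blocks the indirect effect. For the total causal effect of drug, use the unadjusted pooled rates.
The causal difference is the pooled difference: 0.666 − 0.456 = +0.210.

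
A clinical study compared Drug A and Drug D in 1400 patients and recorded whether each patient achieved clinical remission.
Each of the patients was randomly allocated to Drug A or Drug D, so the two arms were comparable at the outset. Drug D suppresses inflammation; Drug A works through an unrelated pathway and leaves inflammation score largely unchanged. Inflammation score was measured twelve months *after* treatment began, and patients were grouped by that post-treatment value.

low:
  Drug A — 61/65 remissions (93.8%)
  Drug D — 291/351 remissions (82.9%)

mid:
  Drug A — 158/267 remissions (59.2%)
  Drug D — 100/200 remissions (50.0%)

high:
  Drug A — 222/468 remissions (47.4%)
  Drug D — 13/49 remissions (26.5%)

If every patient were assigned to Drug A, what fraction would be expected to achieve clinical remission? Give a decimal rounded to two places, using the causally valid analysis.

0.55

The distribution of inflammation score is itself part of what the drug does — it is an intermediate outcome. Holding it fixed would remove that part of the effect; the total effect is the pooled difference.
So P(outcome | do(Drug A)) is just the pooled rate for Drug A: 441/800 = 0.551.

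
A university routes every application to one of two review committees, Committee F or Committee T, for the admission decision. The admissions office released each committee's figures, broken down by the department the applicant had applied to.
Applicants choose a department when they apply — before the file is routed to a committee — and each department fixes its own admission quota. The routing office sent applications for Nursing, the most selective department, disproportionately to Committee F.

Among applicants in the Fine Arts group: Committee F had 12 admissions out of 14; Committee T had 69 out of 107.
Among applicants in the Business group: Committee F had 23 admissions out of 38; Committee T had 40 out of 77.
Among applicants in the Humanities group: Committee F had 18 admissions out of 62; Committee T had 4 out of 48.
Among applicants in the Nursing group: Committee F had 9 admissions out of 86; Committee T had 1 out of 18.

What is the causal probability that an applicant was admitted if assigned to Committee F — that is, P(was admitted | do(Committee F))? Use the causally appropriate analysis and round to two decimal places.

0.48

Department differs across review committees for reasons unrelated to any effect of the review committee itself, and it separately predicts the outcome — a classic confounder. We must compare within department levels.
Standardising Committee F to the population department mix: 0.269·12/14 + 0.256·23/38 + 0.244·18/62 + 0.231·9/86 = 0.480.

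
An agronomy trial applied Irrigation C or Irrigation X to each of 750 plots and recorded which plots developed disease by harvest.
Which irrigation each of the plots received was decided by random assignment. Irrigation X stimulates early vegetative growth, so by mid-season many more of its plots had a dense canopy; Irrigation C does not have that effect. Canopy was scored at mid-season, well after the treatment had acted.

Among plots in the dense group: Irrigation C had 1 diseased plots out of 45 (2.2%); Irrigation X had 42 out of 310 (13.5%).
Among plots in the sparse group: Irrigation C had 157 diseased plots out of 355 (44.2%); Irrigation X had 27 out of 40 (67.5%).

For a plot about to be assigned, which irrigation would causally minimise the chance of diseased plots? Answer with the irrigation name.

Irrigation X

Because the irrigation influences mid-season canopy, mid-season canopy is a post-treatment mediator, not a confounder. Stratifying on it would bias the estimate; the causal effect is the crude pooled difference.
Pooled: Irrigation C 39.5% vs Irrigation X 19.7%; Irrigation X is lower overall.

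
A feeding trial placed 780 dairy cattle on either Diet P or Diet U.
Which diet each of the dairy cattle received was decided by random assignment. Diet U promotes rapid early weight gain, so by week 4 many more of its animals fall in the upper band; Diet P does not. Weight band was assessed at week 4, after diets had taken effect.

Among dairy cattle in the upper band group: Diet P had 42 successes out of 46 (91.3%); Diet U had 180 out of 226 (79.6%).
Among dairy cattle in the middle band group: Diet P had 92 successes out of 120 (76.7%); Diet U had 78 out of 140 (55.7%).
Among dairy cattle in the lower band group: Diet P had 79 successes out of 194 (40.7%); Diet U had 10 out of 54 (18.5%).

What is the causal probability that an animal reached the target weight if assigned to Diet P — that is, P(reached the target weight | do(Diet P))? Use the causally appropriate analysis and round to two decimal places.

0.59

Week-4 weight band is downstream of the diet. One should not condition on a consequence of treatment, so the overall rates are the right comparison.
So P(outcome | do(Diet P)) is just the pooled rate for Diet P: 213/360 = 0.592.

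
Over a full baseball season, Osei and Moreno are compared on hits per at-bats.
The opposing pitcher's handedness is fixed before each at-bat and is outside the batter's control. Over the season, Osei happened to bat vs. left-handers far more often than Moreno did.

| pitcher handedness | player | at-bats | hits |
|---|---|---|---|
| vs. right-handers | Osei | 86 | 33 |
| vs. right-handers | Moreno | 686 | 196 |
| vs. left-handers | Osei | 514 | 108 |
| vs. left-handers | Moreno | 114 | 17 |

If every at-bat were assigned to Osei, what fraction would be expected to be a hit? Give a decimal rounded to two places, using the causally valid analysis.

Nothing the player does changes pitcher handedness; the imbalance is an allocation artefact. With pitcher handedness also predicting the outcome, the pooled figure is confounded, and the within-stratum comparison is the causal one.
Standardising Osei to the population pitcher handedness mix: 0.551·33/86 + 0.449·108/514 = 0.306.

0.31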